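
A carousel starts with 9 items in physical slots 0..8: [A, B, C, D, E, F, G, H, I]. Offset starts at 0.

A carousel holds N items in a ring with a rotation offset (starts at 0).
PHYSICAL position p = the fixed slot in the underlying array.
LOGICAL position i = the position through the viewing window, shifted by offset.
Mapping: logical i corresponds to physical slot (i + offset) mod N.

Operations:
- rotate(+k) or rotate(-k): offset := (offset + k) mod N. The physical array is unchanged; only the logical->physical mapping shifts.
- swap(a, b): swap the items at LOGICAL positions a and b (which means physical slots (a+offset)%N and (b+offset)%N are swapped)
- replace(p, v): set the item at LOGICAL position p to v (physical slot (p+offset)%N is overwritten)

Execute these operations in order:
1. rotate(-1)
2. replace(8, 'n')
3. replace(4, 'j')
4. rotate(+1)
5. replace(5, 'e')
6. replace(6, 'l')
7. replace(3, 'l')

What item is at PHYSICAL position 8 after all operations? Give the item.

Answer: I

Derivation:
After op 1 (rotate(-1)): offset=8, physical=[A,B,C,D,E,F,G,H,I], logical=[I,A,B,C,D,E,F,G,H]
After op 2 (replace(8, 'n')): offset=8, physical=[A,B,C,D,E,F,G,n,I], logical=[I,A,B,C,D,E,F,G,n]
After op 3 (replace(4, 'j')): offset=8, physical=[A,B,C,j,E,F,G,n,I], logical=[I,A,B,C,j,E,F,G,n]
After op 4 (rotate(+1)): offset=0, physical=[A,B,C,j,E,F,G,n,I], logical=[A,B,C,j,E,F,G,n,I]
After op 5 (replace(5, 'e')): offset=0, physical=[A,B,C,j,E,e,G,n,I], logical=[A,B,C,j,E,e,G,n,I]
After op 6 (replace(6, 'l')): offset=0, physical=[A,B,C,j,E,e,l,n,I], logical=[A,B,C,j,E,e,l,n,I]
After op 7 (replace(3, 'l')): offset=0, physical=[A,B,C,l,E,e,l,n,I], logical=[A,B,C,l,E,e,l,n,I]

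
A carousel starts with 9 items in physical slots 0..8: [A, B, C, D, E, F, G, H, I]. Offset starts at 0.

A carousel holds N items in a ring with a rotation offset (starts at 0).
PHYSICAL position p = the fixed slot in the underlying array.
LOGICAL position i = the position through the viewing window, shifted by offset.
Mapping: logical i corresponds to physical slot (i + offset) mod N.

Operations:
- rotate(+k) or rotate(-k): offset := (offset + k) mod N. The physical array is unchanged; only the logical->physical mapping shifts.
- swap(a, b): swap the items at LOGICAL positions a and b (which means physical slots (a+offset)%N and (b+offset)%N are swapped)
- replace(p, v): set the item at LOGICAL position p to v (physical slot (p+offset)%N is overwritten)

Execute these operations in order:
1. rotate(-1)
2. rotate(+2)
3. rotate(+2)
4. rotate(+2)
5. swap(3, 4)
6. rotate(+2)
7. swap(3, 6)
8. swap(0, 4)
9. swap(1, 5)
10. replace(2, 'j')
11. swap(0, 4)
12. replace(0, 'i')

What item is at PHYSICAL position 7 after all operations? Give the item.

Answer: i

Derivation:
After op 1 (rotate(-1)): offset=8, physical=[A,B,C,D,E,F,G,H,I], logical=[I,A,B,C,D,E,F,G,H]
After op 2 (rotate(+2)): offset=1, physical=[A,B,C,D,E,F,G,H,I], logical=[B,C,D,E,F,G,H,I,A]
After op 3 (rotate(+2)): offset=3, physical=[A,B,C,D,E,F,G,H,I], logical=[D,E,F,G,H,I,A,B,C]
After op 4 (rotate(+2)): offset=5, physical=[A,B,C,D,E,F,G,H,I], logical=[F,G,H,I,A,B,C,D,E]
After op 5 (swap(3, 4)): offset=5, physical=[I,B,C,D,E,F,G,H,A], logical=[F,G,H,A,I,B,C,D,E]
After op 6 (rotate(+2)): offset=7, physical=[I,B,C,D,E,F,G,H,A], logical=[H,A,I,B,C,D,E,F,G]
After op 7 (swap(3, 6)): offset=7, physical=[I,E,C,D,B,F,G,H,A], logical=[H,A,I,E,C,D,B,F,G]
After op 8 (swap(0, 4)): offset=7, physical=[I,E,H,D,B,F,G,C,A], logical=[C,A,I,E,H,D,B,F,G]
After op 9 (swap(1, 5)): offset=7, physical=[I,E,H,A,B,F,G,C,D], logical=[C,D,I,E,H,A,B,F,G]
After op 10 (replace(2, 'j')): offset=7, physical=[j,E,H,A,B,F,G,C,D], logical=[C,D,j,E,H,A,B,F,G]
After op 11 (swap(0, 4)): offset=7, physical=[j,E,C,A,B,F,G,H,D], logical=[H,D,j,E,C,A,B,F,G]
After op 12 (replace(0, 'i')): offset=7, physical=[j,E,C,A,B,F,G,i,D], logical=[i,D,j,E,C,A,B,F,G]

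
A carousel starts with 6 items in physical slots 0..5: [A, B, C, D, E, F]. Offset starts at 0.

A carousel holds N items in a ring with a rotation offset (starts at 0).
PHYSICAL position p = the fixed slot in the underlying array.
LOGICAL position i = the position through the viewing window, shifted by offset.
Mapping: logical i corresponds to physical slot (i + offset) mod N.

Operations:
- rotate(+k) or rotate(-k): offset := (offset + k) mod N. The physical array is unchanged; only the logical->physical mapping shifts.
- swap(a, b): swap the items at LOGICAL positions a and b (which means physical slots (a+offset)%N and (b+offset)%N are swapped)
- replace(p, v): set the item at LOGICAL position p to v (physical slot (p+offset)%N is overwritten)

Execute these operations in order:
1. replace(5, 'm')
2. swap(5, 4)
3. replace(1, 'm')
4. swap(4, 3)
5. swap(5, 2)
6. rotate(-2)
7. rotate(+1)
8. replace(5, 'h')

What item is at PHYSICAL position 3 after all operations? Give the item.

Answer: m

Derivation:
After op 1 (replace(5, 'm')): offset=0, physical=[A,B,C,D,E,m], logical=[A,B,C,D,E,m]
After op 2 (swap(5, 4)): offset=0, physical=[A,B,C,D,m,E], logical=[A,B,C,D,m,E]
After op 3 (replace(1, 'm')): offset=0, physical=[A,m,C,D,m,E], logical=[A,m,C,D,m,E]
After op 4 (swap(4, 3)): offset=0, physical=[A,m,C,m,D,E], logical=[A,m,C,m,D,E]
After op 5 (swap(5, 2)): offset=0, physical=[A,m,E,m,D,C], logical=[A,m,E,m,D,C]
After op 6 (rotate(-2)): offset=4, physical=[A,m,E,m,D,C], logical=[D,C,A,m,E,m]
After op 7 (rotate(+1)): offset=5, physical=[A,m,E,m,D,C], logical=[C,A,m,E,m,D]
After op 8 (replace(5, 'h')): offset=5, physical=[A,m,E,m,h,C], logical=[C,A,m,E,m,h]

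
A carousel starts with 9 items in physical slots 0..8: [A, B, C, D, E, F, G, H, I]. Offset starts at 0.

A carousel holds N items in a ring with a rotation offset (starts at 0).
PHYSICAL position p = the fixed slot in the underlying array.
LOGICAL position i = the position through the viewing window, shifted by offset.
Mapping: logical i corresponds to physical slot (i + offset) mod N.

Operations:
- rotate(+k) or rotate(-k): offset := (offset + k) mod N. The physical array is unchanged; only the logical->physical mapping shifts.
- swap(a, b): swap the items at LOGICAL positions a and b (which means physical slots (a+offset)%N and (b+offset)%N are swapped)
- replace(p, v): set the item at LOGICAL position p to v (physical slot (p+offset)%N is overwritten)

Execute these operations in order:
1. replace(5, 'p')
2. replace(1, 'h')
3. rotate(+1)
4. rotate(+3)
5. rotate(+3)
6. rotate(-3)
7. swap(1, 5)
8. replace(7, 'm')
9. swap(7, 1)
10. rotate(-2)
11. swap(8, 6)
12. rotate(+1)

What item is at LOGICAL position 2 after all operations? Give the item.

After op 1 (replace(5, 'p')): offset=0, physical=[A,B,C,D,E,p,G,H,I], logical=[A,B,C,D,E,p,G,H,I]
After op 2 (replace(1, 'h')): offset=0, physical=[A,h,C,D,E,p,G,H,I], logical=[A,h,C,D,E,p,G,H,I]
After op 3 (rotate(+1)): offset=1, physical=[A,h,C,D,E,p,G,H,I], logical=[h,C,D,E,p,G,H,I,A]
After op 4 (rotate(+3)): offset=4, physical=[A,h,C,D,E,p,G,H,I], logical=[E,p,G,H,I,A,h,C,D]
After op 5 (rotate(+3)): offset=7, physical=[A,h,C,D,E,p,G,H,I], logical=[H,I,A,h,C,D,E,p,G]
After op 6 (rotate(-3)): offset=4, physical=[A,h,C,D,E,p,G,H,I], logical=[E,p,G,H,I,A,h,C,D]
After op 7 (swap(1, 5)): offset=4, physical=[p,h,C,D,E,A,G,H,I], logical=[E,A,G,H,I,p,h,C,D]
After op 8 (replace(7, 'm')): offset=4, physical=[p,h,m,D,E,A,G,H,I], logical=[E,A,G,H,I,p,h,m,D]
After op 9 (swap(7, 1)): offset=4, physical=[p,h,A,D,E,m,G,H,I], logical=[E,m,G,H,I,p,h,A,D]
After op 10 (rotate(-2)): offset=2, physical=[p,h,A,D,E,m,G,H,I], logical=[A,D,E,m,G,H,I,p,h]
After op 11 (swap(8, 6)): offset=2, physical=[p,I,A,D,E,m,G,H,h], logical=[A,D,E,m,G,H,h,p,I]
After op 12 (rotate(+1)): offset=3, physical=[p,I,A,D,E,m,G,H,h], logical=[D,E,m,G,H,h,p,I,A]

Answer: m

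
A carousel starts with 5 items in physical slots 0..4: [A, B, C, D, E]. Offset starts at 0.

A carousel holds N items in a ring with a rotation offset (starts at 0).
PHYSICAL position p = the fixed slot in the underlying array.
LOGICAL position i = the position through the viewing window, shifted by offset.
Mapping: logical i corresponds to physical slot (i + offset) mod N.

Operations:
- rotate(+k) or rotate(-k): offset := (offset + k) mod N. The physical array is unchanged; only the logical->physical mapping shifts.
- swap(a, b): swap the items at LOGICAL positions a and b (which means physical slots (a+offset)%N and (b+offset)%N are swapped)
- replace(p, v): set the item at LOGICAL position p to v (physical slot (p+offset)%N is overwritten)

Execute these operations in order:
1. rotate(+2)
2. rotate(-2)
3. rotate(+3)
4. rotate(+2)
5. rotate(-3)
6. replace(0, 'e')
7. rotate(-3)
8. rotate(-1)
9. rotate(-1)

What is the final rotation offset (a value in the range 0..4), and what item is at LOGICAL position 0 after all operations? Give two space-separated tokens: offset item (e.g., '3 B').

Answer: 2 e

Derivation:
After op 1 (rotate(+2)): offset=2, physical=[A,B,C,D,E], logical=[C,D,E,A,B]
After op 2 (rotate(-2)): offset=0, physical=[A,B,C,D,E], logical=[A,B,C,D,E]
After op 3 (rotate(+3)): offset=3, physical=[A,B,C,D,E], logical=[D,E,A,B,C]
After op 4 (rotate(+2)): offset=0, physical=[A,B,C,D,E], logical=[A,B,C,D,E]
After op 5 (rotate(-3)): offset=2, physical=[A,B,C,D,E], logical=[C,D,E,A,B]
After op 6 (replace(0, 'e')): offset=2, physical=[A,B,e,D,E], logical=[e,D,E,A,B]
After op 7 (rotate(-3)): offset=4, physical=[A,B,e,D,E], logical=[E,A,B,e,D]
After op 8 (rotate(-1)): offset=3, physical=[A,B,e,D,E], logical=[D,E,A,B,e]
After op 9 (rotate(-1)): offset=2, physical=[A,B,e,D,E], logical=[e,D,E,A,B]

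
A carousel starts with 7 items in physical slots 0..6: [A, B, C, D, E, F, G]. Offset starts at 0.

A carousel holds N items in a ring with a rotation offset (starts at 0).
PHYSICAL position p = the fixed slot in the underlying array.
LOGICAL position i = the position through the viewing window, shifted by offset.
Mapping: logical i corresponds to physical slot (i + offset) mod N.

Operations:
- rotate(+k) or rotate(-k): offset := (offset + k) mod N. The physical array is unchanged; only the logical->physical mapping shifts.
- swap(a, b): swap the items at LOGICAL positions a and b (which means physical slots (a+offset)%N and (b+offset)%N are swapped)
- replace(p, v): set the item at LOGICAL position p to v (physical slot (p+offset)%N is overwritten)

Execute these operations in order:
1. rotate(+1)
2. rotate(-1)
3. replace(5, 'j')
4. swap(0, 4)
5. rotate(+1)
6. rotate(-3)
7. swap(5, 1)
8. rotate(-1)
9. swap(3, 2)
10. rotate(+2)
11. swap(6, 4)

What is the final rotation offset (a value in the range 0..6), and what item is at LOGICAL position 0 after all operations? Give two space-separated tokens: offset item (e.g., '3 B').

Answer: 6 E

Derivation:
After op 1 (rotate(+1)): offset=1, physical=[A,B,C,D,E,F,G], logical=[B,C,D,E,F,G,A]
After op 2 (rotate(-1)): offset=0, physical=[A,B,C,D,E,F,G], logical=[A,B,C,D,E,F,G]
After op 3 (replace(5, 'j')): offset=0, physical=[A,B,C,D,E,j,G], logical=[A,B,C,D,E,j,G]
After op 4 (swap(0, 4)): offset=0, physical=[E,B,C,D,A,j,G], logical=[E,B,C,D,A,j,G]
After op 5 (rotate(+1)): offset=1, physical=[E,B,C,D,A,j,G], logical=[B,C,D,A,j,G,E]
After op 6 (rotate(-3)): offset=5, physical=[E,B,C,D,A,j,G], logical=[j,G,E,B,C,D,A]
After op 7 (swap(5, 1)): offset=5, physical=[E,B,C,G,A,j,D], logical=[j,D,E,B,C,G,A]
After op 8 (rotate(-1)): offset=4, physical=[E,B,C,G,A,j,D], logical=[A,j,D,E,B,C,G]
After op 9 (swap(3, 2)): offset=4, physical=[D,B,C,G,A,j,E], logical=[A,j,E,D,B,C,G]
After op 10 (rotate(+2)): offset=6, physical=[D,B,C,G,A,j,E], logical=[E,D,B,C,G,A,j]
After op 11 (swap(6, 4)): offset=6, physical=[D,B,C,j,A,G,E], logical=[E,D,B,C,j,A,G]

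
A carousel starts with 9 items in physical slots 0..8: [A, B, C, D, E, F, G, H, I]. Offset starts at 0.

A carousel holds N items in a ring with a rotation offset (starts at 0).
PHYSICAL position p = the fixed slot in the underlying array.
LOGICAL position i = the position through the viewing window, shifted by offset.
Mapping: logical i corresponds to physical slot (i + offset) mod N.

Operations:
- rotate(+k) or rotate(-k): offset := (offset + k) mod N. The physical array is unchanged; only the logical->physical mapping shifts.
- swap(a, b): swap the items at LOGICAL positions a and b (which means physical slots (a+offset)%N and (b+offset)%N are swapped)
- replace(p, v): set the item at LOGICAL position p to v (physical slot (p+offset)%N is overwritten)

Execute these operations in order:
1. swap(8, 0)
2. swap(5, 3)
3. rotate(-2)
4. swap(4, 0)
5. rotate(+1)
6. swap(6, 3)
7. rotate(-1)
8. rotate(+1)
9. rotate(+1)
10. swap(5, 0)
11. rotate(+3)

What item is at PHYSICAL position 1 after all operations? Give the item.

Answer: B

Derivation:
After op 1 (swap(8, 0)): offset=0, physical=[I,B,C,D,E,F,G,H,A], logical=[I,B,C,D,E,F,G,H,A]
After op 2 (swap(5, 3)): offset=0, physical=[I,B,C,F,E,D,G,H,A], logical=[I,B,C,F,E,D,G,H,A]
After op 3 (rotate(-2)): offset=7, physical=[I,B,C,F,E,D,G,H,A], logical=[H,A,I,B,C,F,E,D,G]
After op 4 (swap(4, 0)): offset=7, physical=[I,B,H,F,E,D,G,C,A], logical=[C,A,I,B,H,F,E,D,G]
After op 5 (rotate(+1)): offset=8, physical=[I,B,H,F,E,D,G,C,A], logical=[A,I,B,H,F,E,D,G,C]
After op 6 (swap(6, 3)): offset=8, physical=[I,B,D,F,E,H,G,C,A], logical=[A,I,B,D,F,E,H,G,C]
After op 7 (rotate(-1)): offset=7, physical=[I,B,D,F,E,H,G,C,A], logical=[C,A,I,B,D,F,E,H,G]
After op 8 (rotate(+1)): offset=8, physical=[I,B,D,F,E,H,G,C,A], logical=[A,I,B,D,F,E,H,G,C]
After op 9 (rotate(+1)): offset=0, physical=[I,B,D,F,E,H,G,C,A], logical=[I,B,D,F,E,H,G,C,A]
After op 10 (swap(5, 0)): offset=0, physical=[H,B,D,F,E,I,G,C,A], logical=[H,B,D,F,E,I,G,C,A]
After op 11 (rotate(+3)): offset=3, physical=[H,B,D,F,E,I,G,C,A], logical=[F,E,I,G,C,A,H,B,D]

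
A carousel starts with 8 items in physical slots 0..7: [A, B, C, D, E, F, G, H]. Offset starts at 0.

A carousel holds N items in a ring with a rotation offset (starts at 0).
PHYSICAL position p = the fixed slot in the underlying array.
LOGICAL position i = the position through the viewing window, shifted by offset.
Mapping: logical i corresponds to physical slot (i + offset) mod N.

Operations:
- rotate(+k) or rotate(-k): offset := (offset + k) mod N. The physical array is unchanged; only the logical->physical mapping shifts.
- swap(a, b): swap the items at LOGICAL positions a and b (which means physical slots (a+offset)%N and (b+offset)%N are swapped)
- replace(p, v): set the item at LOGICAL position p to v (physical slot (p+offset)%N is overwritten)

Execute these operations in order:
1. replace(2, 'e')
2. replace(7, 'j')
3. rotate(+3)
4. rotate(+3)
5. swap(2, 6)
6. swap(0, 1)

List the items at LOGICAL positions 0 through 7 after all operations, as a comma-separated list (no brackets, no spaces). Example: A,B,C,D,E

Answer: j,G,E,B,e,D,A,F

Derivation:
After op 1 (replace(2, 'e')): offset=0, physical=[A,B,e,D,E,F,G,H], logical=[A,B,e,D,E,F,G,H]
After op 2 (replace(7, 'j')): offset=0, physical=[A,B,e,D,E,F,G,j], logical=[A,B,e,D,E,F,G,j]
After op 3 (rotate(+3)): offset=3, physical=[A,B,e,D,E,F,G,j], logical=[D,E,F,G,j,A,B,e]
After op 4 (rotate(+3)): offset=6, physical=[A,B,e,D,E,F,G,j], logical=[G,j,A,B,e,D,E,F]
After op 5 (swap(2, 6)): offset=6, physical=[E,B,e,D,A,F,G,j], logical=[G,j,E,B,e,D,A,F]
After op 6 (swap(0, 1)): offset=6, physical=[E,B,e,D,A,F,j,G], logical=[j,G,E,B,e,D,A,F]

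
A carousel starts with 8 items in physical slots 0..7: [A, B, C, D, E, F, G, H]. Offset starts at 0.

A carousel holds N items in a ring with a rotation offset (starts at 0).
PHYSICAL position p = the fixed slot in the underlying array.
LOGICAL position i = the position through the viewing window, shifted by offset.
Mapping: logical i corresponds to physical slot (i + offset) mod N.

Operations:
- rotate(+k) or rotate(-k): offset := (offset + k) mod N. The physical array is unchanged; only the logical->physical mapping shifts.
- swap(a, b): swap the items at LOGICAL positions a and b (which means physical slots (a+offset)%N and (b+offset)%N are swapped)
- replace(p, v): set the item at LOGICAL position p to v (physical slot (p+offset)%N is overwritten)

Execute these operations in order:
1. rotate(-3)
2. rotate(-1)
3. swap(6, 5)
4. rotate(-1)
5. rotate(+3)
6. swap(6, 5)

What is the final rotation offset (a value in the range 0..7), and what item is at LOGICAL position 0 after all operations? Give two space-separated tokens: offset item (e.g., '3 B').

After op 1 (rotate(-3)): offset=5, physical=[A,B,C,D,E,F,G,H], logical=[F,G,H,A,B,C,D,E]
After op 2 (rotate(-1)): offset=4, physical=[A,B,C,D,E,F,G,H], logical=[E,F,G,H,A,B,C,D]
After op 3 (swap(6, 5)): offset=4, physical=[A,C,B,D,E,F,G,H], logical=[E,F,G,H,A,C,B,D]
After op 4 (rotate(-1)): offset=3, physical=[A,C,B,D,E,F,G,H], logical=[D,E,F,G,H,A,C,B]
After op 5 (rotate(+3)): offset=6, physical=[A,C,B,D,E,F,G,H], logical=[G,H,A,C,B,D,E,F]
After op 6 (swap(6, 5)): offset=6, physical=[A,C,B,E,D,F,G,H], logical=[G,H,A,C,B,E,D,F]

Answer: 6 G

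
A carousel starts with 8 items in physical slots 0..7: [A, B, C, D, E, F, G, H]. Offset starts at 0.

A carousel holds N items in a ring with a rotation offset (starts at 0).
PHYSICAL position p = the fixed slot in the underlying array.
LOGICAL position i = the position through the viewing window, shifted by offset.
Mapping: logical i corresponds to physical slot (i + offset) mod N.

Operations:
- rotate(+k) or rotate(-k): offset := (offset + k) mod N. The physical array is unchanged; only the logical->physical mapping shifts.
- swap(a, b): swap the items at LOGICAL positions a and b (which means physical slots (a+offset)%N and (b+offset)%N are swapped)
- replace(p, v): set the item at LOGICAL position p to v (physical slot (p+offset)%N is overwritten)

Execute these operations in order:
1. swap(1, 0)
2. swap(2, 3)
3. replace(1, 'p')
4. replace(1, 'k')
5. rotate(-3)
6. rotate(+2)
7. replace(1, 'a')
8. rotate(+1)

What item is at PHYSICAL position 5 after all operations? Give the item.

Answer: F

Derivation:
After op 1 (swap(1, 0)): offset=0, physical=[B,A,C,D,E,F,G,H], logical=[B,A,C,D,E,F,G,H]
After op 2 (swap(2, 3)): offset=0, physical=[B,A,D,C,E,F,G,H], logical=[B,A,D,C,E,F,G,H]
After op 3 (replace(1, 'p')): offset=0, physical=[B,p,D,C,E,F,G,H], logical=[B,p,D,C,E,F,G,H]
After op 4 (replace(1, 'k')): offset=0, physical=[B,k,D,C,E,F,G,H], logical=[B,k,D,C,E,F,G,H]
After op 5 (rotate(-3)): offset=5, physical=[B,k,D,C,E,F,G,H], logical=[F,G,H,B,k,D,C,E]
After op 6 (rotate(+2)): offset=7, physical=[B,k,D,C,E,F,G,H], logical=[H,B,k,D,C,E,F,G]
After op 7 (replace(1, 'a')): offset=7, physical=[a,k,D,C,E,F,G,H], logical=[H,a,k,D,C,E,F,G]
After op 8 (rotate(+1)): offset=0, physical=[a,k,D,C,E,F,G,H], logical=[a,k,D,C,E,F,G,H]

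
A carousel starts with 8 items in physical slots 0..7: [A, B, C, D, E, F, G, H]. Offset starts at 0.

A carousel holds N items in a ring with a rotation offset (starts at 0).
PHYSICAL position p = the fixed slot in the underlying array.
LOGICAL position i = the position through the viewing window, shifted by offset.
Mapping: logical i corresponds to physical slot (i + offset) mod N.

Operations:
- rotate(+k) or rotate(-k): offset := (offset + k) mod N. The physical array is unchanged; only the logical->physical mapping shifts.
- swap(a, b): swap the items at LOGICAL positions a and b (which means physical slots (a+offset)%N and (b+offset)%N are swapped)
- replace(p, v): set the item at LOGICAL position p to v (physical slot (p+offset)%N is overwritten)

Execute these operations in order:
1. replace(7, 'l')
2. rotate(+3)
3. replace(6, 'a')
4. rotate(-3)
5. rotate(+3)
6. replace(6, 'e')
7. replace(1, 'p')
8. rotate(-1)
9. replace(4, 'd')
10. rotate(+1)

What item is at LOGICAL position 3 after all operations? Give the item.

After op 1 (replace(7, 'l')): offset=0, physical=[A,B,C,D,E,F,G,l], logical=[A,B,C,D,E,F,G,l]
After op 2 (rotate(+3)): offset=3, physical=[A,B,C,D,E,F,G,l], logical=[D,E,F,G,l,A,B,C]
After op 3 (replace(6, 'a')): offset=3, physical=[A,a,C,D,E,F,G,l], logical=[D,E,F,G,l,A,a,C]
After op 4 (rotate(-3)): offset=0, physical=[A,a,C,D,E,F,G,l], logical=[A,a,C,D,E,F,G,l]
After op 5 (rotate(+3)): offset=3, physical=[A,a,C,D,E,F,G,l], logical=[D,E,F,G,l,A,a,C]
After op 6 (replace(6, 'e')): offset=3, physical=[A,e,C,D,E,F,G,l], logical=[D,E,F,G,l,A,e,C]
After op 7 (replace(1, 'p')): offset=3, physical=[A,e,C,D,p,F,G,l], logical=[D,p,F,G,l,A,e,C]
After op 8 (rotate(-1)): offset=2, physical=[A,e,C,D,p,F,G,l], logical=[C,D,p,F,G,l,A,e]
After op 9 (replace(4, 'd')): offset=2, physical=[A,e,C,D,p,F,d,l], logical=[C,D,p,F,d,l,A,e]
After op 10 (rotate(+1)): offset=3, physical=[A,e,C,D,p,F,d,l], logical=[D,p,F,d,l,A,e,C]

Answer: d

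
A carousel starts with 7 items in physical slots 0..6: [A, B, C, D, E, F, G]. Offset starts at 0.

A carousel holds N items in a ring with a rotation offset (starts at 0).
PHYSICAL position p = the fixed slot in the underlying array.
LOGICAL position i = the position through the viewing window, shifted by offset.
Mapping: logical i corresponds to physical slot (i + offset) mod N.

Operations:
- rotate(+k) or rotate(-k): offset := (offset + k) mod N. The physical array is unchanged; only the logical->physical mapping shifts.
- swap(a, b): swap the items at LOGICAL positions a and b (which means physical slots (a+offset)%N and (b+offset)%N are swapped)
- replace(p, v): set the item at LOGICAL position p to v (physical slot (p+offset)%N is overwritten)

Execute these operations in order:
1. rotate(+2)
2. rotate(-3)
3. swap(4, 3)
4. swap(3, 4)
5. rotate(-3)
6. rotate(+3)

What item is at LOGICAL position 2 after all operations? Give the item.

Answer: B

Derivation:
After op 1 (rotate(+2)): offset=2, physical=[A,B,C,D,E,F,G], logical=[C,D,E,F,G,A,B]
After op 2 (rotate(-3)): offset=6, physical=[A,B,C,D,E,F,G], logical=[G,A,B,C,D,E,F]
After op 3 (swap(4, 3)): offset=6, physical=[A,B,D,C,E,F,G], logical=[G,A,B,D,C,E,F]
After op 4 (swap(3, 4)): offset=6, physical=[A,B,C,D,E,F,G], logical=[G,A,B,C,D,E,F]
After op 5 (rotate(-3)): offset=3, physical=[A,B,C,D,E,F,G], logical=[D,E,F,G,A,B,C]
After op 6 (rotate(+3)): offset=6, physical=[A,B,C,D,E,F,G], logical=[G,A,B,C,D,E,F]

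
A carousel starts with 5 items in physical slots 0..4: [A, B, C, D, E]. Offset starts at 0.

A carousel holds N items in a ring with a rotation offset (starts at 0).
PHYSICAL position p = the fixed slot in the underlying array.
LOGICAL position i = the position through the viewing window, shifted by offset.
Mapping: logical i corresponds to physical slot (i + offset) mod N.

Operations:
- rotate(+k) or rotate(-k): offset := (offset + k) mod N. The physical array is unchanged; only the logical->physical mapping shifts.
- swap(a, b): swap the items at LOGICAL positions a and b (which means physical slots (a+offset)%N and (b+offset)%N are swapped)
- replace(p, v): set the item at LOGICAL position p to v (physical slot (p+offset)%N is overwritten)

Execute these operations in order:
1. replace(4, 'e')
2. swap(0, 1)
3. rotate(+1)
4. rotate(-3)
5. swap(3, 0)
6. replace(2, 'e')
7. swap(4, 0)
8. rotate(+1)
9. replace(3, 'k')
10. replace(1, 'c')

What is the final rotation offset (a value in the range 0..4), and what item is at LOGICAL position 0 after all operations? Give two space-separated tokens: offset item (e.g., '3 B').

After op 1 (replace(4, 'e')): offset=0, physical=[A,B,C,D,e], logical=[A,B,C,D,e]
After op 2 (swap(0, 1)): offset=0, physical=[B,A,C,D,e], logical=[B,A,C,D,e]
After op 3 (rotate(+1)): offset=1, physical=[B,A,C,D,e], logical=[A,C,D,e,B]
After op 4 (rotate(-3)): offset=3, physical=[B,A,C,D,e], logical=[D,e,B,A,C]
After op 5 (swap(3, 0)): offset=3, physical=[B,D,C,A,e], logical=[A,e,B,D,C]
After op 6 (replace(2, 'e')): offset=3, physical=[e,D,C,A,e], logical=[A,e,e,D,C]
After op 7 (swap(4, 0)): offset=3, physical=[e,D,A,C,e], logical=[C,e,e,D,A]
After op 8 (rotate(+1)): offset=4, physical=[e,D,A,C,e], logical=[e,e,D,A,C]
After op 9 (replace(3, 'k')): offset=4, physical=[e,D,k,C,e], logical=[e,e,D,k,C]
After op 10 (replace(1, 'c')): offset=4, physical=[c,D,k,C,e], logical=[e,c,D,k,C]

Answer: 4 e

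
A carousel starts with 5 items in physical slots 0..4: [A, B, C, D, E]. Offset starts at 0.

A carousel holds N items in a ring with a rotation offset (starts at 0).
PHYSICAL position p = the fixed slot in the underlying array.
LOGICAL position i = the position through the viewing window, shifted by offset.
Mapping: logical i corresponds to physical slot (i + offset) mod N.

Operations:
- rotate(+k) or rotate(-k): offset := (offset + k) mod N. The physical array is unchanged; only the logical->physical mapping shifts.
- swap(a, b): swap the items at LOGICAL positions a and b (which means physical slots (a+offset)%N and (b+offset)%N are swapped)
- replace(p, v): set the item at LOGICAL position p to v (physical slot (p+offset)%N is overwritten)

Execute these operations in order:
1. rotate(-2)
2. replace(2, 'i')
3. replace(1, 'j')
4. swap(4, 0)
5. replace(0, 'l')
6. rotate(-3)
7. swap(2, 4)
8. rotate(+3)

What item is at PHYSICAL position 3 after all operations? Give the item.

Answer: l

Derivation:
After op 1 (rotate(-2)): offset=3, physical=[A,B,C,D,E], logical=[D,E,A,B,C]
After op 2 (replace(2, 'i')): offset=3, physical=[i,B,C,D,E], logical=[D,E,i,B,C]
After op 3 (replace(1, 'j')): offset=3, physical=[i,B,C,D,j], logical=[D,j,i,B,C]
After op 4 (swap(4, 0)): offset=3, physical=[i,B,D,C,j], logical=[C,j,i,B,D]
After op 5 (replace(0, 'l')): offset=3, physical=[i,B,D,l,j], logical=[l,j,i,B,D]
After op 6 (rotate(-3)): offset=0, physical=[i,B,D,l,j], logical=[i,B,D,l,j]
After op 7 (swap(2, 4)): offset=0, physical=[i,B,j,l,D], logical=[i,B,j,l,D]
After op 8 (rotate(+3)): offset=3, physical=[i,B,j,l,D], logical=[l,D,i,B,j]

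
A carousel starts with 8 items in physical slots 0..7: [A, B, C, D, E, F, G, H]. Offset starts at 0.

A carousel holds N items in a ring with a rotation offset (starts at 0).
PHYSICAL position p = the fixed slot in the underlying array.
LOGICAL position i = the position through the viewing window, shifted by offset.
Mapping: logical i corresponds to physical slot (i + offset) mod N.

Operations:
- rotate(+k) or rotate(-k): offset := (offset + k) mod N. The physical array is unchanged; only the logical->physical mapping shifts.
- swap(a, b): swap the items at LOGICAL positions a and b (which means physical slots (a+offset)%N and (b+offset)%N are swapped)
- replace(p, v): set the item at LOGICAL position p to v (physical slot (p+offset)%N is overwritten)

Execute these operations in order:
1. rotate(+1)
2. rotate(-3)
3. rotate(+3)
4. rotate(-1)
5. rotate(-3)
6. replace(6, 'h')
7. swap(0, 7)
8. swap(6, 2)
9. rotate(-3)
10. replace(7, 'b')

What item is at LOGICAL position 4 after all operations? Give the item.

Answer: G

Derivation:
After op 1 (rotate(+1)): offset=1, physical=[A,B,C,D,E,F,G,H], logical=[B,C,D,E,F,G,H,A]
After op 2 (rotate(-3)): offset=6, physical=[A,B,C,D,E,F,G,H], logical=[G,H,A,B,C,D,E,F]
After op 3 (rotate(+3)): offset=1, physical=[A,B,C,D,E,F,G,H], logical=[B,C,D,E,F,G,H,A]
After op 4 (rotate(-1)): offset=0, physical=[A,B,C,D,E,F,G,H], logical=[A,B,C,D,E,F,G,H]
After op 5 (rotate(-3)): offset=5, physical=[A,B,C,D,E,F,G,H], logical=[F,G,H,A,B,C,D,E]
After op 6 (replace(6, 'h')): offset=5, physical=[A,B,C,h,E,F,G,H], logical=[F,G,H,A,B,C,h,E]
After op 7 (swap(0, 7)): offset=5, physical=[A,B,C,h,F,E,G,H], logical=[E,G,H,A,B,C,h,F]
After op 8 (swap(6, 2)): offset=5, physical=[A,B,C,H,F,E,G,h], logical=[E,G,h,A,B,C,H,F]
After op 9 (rotate(-3)): offset=2, physical=[A,B,C,H,F,E,G,h], logical=[C,H,F,E,G,h,A,B]
After op 10 (replace(7, 'b')): offset=2, physical=[A,b,C,H,F,E,G,h], logical=[C,H,F,E,G,h,A,b]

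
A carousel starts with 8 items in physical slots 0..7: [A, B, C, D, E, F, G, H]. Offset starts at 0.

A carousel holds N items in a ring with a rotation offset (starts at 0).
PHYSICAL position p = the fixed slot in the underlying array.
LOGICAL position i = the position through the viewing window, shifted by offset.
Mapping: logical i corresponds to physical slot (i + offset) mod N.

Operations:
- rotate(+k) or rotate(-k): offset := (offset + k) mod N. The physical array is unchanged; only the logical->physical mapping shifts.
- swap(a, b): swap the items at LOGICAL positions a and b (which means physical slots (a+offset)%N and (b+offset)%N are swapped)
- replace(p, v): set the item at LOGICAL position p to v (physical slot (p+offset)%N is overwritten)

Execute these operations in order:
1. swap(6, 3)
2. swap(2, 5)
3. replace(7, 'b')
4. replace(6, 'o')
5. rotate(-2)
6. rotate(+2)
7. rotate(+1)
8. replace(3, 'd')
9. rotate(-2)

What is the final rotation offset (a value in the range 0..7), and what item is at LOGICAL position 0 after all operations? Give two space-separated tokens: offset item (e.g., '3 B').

After op 1 (swap(6, 3)): offset=0, physical=[A,B,C,G,E,F,D,H], logical=[A,B,C,G,E,F,D,H]
After op 2 (swap(2, 5)): offset=0, physical=[A,B,F,G,E,C,D,H], logical=[A,B,F,G,E,C,D,H]
After op 3 (replace(7, 'b')): offset=0, physical=[A,B,F,G,E,C,D,b], logical=[A,B,F,G,E,C,D,b]
After op 4 (replace(6, 'o')): offset=0, physical=[A,B,F,G,E,C,o,b], logical=[A,B,F,G,E,C,o,b]
After op 5 (rotate(-2)): offset=6, physical=[A,B,F,G,E,C,o,b], logical=[o,b,A,B,F,G,E,C]
After op 6 (rotate(+2)): offset=0, physical=[A,B,F,G,E,C,o,b], logical=[A,B,F,G,E,C,o,b]
After op 7 (rotate(+1)): offset=1, physical=[A,B,F,G,E,C,o,b], logical=[B,F,G,E,C,o,b,A]
After op 8 (replace(3, 'd')): offset=1, physical=[A,B,F,G,d,C,o,b], logical=[B,F,G,d,C,o,b,A]
After op 9 (rotate(-2)): offset=7, physical=[A,B,F,G,d,C,o,b], logical=[b,A,B,F,G,d,C,o]

Answer: 7 b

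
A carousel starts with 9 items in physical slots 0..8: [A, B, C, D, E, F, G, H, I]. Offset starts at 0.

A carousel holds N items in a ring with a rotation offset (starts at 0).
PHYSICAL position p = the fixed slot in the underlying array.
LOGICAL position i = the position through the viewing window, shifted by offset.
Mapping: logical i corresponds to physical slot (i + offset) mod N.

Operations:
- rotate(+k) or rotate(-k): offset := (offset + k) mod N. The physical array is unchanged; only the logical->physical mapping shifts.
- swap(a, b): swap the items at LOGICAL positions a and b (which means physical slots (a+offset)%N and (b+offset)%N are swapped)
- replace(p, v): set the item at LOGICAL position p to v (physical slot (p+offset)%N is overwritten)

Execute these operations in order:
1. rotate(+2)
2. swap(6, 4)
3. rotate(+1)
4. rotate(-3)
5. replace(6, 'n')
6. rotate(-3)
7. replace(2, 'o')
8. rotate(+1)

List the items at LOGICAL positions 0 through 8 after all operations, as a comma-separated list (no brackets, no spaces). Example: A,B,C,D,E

Answer: H,o,A,B,C,D,E,F,n

Derivation:
After op 1 (rotate(+2)): offset=2, physical=[A,B,C,D,E,F,G,H,I], logical=[C,D,E,F,G,H,I,A,B]
After op 2 (swap(6, 4)): offset=2, physical=[A,B,C,D,E,F,I,H,G], logical=[C,D,E,F,I,H,G,A,B]
After op 3 (rotate(+1)): offset=3, physical=[A,B,C,D,E,F,I,H,G], logical=[D,E,F,I,H,G,A,B,C]
After op 4 (rotate(-3)): offset=0, physical=[A,B,C,D,E,F,I,H,G], logical=[A,B,C,D,E,F,I,H,G]
After op 5 (replace(6, 'n')): offset=0, physical=[A,B,C,D,E,F,n,H,G], logical=[A,B,C,D,E,F,n,H,G]
After op 6 (rotate(-3)): offset=6, physical=[A,B,C,D,E,F,n,H,G], logical=[n,H,G,A,B,C,D,E,F]
After op 7 (replace(2, 'o')): offset=6, physical=[A,B,C,D,E,F,n,H,o], logical=[n,H,o,A,B,C,D,E,F]
After op 8 (rotate(+1)): offset=7, physical=[A,B,C,D,E,F,n,H,o], logical=[H,o,A,B,C,D,E,F,n]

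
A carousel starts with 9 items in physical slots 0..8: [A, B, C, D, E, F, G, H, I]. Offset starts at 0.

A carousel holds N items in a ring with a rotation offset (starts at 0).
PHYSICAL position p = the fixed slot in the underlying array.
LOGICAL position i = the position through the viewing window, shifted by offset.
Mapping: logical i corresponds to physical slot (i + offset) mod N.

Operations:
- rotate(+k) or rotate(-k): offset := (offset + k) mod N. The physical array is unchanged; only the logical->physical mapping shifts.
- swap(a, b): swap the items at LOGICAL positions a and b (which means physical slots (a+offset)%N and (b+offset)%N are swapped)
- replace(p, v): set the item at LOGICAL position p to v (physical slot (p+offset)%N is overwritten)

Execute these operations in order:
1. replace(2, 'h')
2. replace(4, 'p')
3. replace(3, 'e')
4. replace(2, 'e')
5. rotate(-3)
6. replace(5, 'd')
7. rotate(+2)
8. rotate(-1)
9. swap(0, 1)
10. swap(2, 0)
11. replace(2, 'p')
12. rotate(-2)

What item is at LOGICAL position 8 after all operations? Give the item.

Answer: p

Derivation:
After op 1 (replace(2, 'h')): offset=0, physical=[A,B,h,D,E,F,G,H,I], logical=[A,B,h,D,E,F,G,H,I]
After op 2 (replace(4, 'p')): offset=0, physical=[A,B,h,D,p,F,G,H,I], logical=[A,B,h,D,p,F,G,H,I]
After op 3 (replace(3, 'e')): offset=0, physical=[A,B,h,e,p,F,G,H,I], logical=[A,B,h,e,p,F,G,H,I]
After op 4 (replace(2, 'e')): offset=0, physical=[A,B,e,e,p,F,G,H,I], logical=[A,B,e,e,p,F,G,H,I]
After op 5 (rotate(-3)): offset=6, physical=[A,B,e,e,p,F,G,H,I], logical=[G,H,I,A,B,e,e,p,F]
After op 6 (replace(5, 'd')): offset=6, physical=[A,B,d,e,p,F,G,H,I], logical=[G,H,I,A,B,d,e,p,F]
After op 7 (rotate(+2)): offset=8, physical=[A,B,d,e,p,F,G,H,I], logical=[I,A,B,d,e,p,F,G,H]
After op 8 (rotate(-1)): offset=7, physical=[A,B,d,e,p,F,G,H,I], logical=[H,I,A,B,d,e,p,F,G]
After op 9 (swap(0, 1)): offset=7, physical=[A,B,d,e,p,F,G,I,H], logical=[I,H,A,B,d,e,p,F,G]
After op 10 (swap(2, 0)): offset=7, physical=[I,B,d,e,p,F,G,A,H], logical=[A,H,I,B,d,e,p,F,G]
After op 11 (replace(2, 'p')): offset=7, physical=[p,B,d,e,p,F,G,A,H], logical=[A,H,p,B,d,e,p,F,G]
After op 12 (rotate(-2)): offset=5, physical=[p,B,d,e,p,F,G,A,H], logical=[F,G,A,H,p,B,d,e,p]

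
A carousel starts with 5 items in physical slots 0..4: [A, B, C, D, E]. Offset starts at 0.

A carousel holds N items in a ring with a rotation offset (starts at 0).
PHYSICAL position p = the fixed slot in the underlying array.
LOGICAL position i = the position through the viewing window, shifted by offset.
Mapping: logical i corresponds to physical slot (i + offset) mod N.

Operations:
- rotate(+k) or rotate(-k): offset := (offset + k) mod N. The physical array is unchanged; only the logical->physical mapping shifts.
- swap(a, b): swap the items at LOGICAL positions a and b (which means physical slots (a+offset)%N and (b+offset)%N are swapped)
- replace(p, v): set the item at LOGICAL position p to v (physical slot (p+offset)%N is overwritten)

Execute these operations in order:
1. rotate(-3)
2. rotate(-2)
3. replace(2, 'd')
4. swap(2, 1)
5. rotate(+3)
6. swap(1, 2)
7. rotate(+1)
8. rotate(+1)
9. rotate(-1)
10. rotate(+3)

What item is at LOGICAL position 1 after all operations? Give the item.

Answer: D

Derivation:
After op 1 (rotate(-3)): offset=2, physical=[A,B,C,D,E], logical=[C,D,E,A,B]
After op 2 (rotate(-2)): offset=0, physical=[A,B,C,D,E], logical=[A,B,C,D,E]
After op 3 (replace(2, 'd')): offset=0, physical=[A,B,d,D,E], logical=[A,B,d,D,E]
After op 4 (swap(2, 1)): offset=0, physical=[A,d,B,D,E], logical=[A,d,B,D,E]
After op 5 (rotate(+3)): offset=3, physical=[A,d,B,D,E], logical=[D,E,A,d,B]
After op 6 (swap(1, 2)): offset=3, physical=[E,d,B,D,A], logical=[D,A,E,d,B]
After op 7 (rotate(+1)): offset=4, physical=[E,d,B,D,A], logical=[A,E,d,B,D]
After op 8 (rotate(+1)): offset=0, physical=[E,d,B,D,A], logical=[E,d,B,D,A]
After op 9 (rotate(-1)): offset=4, physical=[E,d,B,D,A], logical=[A,E,d,B,D]
After op 10 (rotate(+3)): offset=2, physical=[E,d,B,D,A], logical=[B,D,A,E,d]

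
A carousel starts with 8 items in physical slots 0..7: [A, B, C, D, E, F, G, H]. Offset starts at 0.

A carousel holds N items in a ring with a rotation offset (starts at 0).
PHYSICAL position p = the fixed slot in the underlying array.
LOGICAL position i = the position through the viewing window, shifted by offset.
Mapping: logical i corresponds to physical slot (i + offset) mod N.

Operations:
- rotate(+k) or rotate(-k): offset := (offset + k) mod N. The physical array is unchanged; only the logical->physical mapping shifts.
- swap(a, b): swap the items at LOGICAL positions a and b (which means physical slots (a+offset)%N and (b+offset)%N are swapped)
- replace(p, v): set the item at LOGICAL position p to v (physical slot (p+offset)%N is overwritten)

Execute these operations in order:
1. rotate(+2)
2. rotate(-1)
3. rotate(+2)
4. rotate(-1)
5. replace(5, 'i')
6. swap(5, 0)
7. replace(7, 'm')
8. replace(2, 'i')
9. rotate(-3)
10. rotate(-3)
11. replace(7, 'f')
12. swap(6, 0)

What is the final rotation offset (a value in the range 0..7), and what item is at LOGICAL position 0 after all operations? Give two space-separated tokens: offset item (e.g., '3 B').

Answer: 4 i

Derivation:
After op 1 (rotate(+2)): offset=2, physical=[A,B,C,D,E,F,G,H], logical=[C,D,E,F,G,H,A,B]
After op 2 (rotate(-1)): offset=1, physical=[A,B,C,D,E,F,G,H], logical=[B,C,D,E,F,G,H,A]
After op 3 (rotate(+2)): offset=3, physical=[A,B,C,D,E,F,G,H], logical=[D,E,F,G,H,A,B,C]
After op 4 (rotate(-1)): offset=2, physical=[A,B,C,D,E,F,G,H], logical=[C,D,E,F,G,H,A,B]
After op 5 (replace(5, 'i')): offset=2, physical=[A,B,C,D,E,F,G,i], logical=[C,D,E,F,G,i,A,B]
After op 6 (swap(5, 0)): offset=2, physical=[A,B,i,D,E,F,G,C], logical=[i,D,E,F,G,C,A,B]
After op 7 (replace(7, 'm')): offset=2, physical=[A,m,i,D,E,F,G,C], logical=[i,D,E,F,G,C,A,m]
After op 8 (replace(2, 'i')): offset=2, physical=[A,m,i,D,i,F,G,C], logical=[i,D,i,F,G,C,A,m]
After op 9 (rotate(-3)): offset=7, physical=[A,m,i,D,i,F,G,C], logical=[C,A,m,i,D,i,F,G]
After op 10 (rotate(-3)): offset=4, physical=[A,m,i,D,i,F,G,C], logical=[i,F,G,C,A,m,i,D]
After op 11 (replace(7, 'f')): offset=4, physical=[A,m,i,f,i,F,G,C], logical=[i,F,G,C,A,m,i,f]
After op 12 (swap(6, 0)): offset=4, physical=[A,m,i,f,i,F,G,C], logical=[i,F,G,C,A,m,i,f]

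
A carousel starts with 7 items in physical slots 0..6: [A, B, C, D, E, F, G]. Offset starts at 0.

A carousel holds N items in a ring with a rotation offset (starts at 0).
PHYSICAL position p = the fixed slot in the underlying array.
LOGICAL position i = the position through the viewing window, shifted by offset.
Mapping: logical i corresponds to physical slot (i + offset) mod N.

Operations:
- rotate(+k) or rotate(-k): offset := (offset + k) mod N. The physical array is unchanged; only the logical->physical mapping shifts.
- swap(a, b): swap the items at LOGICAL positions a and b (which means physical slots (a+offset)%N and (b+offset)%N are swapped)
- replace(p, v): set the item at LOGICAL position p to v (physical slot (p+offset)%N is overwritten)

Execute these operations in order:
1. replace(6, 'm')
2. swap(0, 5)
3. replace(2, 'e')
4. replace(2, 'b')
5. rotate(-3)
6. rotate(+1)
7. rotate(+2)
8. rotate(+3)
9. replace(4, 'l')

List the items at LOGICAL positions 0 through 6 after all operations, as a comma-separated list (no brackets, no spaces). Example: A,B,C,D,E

Answer: D,E,A,m,l,B,b

Derivation:
After op 1 (replace(6, 'm')): offset=0, physical=[A,B,C,D,E,F,m], logical=[A,B,C,D,E,F,m]
After op 2 (swap(0, 5)): offset=0, physical=[F,B,C,D,E,A,m], logical=[F,B,C,D,E,A,m]
After op 3 (replace(2, 'e')): offset=0, physical=[F,B,e,D,E,A,m], logical=[F,B,e,D,E,A,m]
After op 4 (replace(2, 'b')): offset=0, physical=[F,B,b,D,E,A,m], logical=[F,B,b,D,E,A,m]
After op 5 (rotate(-3)): offset=4, physical=[F,B,b,D,E,A,m], logical=[E,A,m,F,B,b,D]
After op 6 (rotate(+1)): offset=5, physical=[F,B,b,D,E,A,m], logical=[A,m,F,B,b,D,E]
After op 7 (rotate(+2)): offset=0, physical=[F,B,b,D,E,A,m], logical=[F,B,b,D,E,A,m]
After op 8 (rotate(+3)): offset=3, physical=[F,B,b,D,E,A,m], logical=[D,E,A,m,F,B,b]
After op 9 (replace(4, 'l')): offset=3, physical=[l,B,b,D,E,A,m], logical=[D,E,A,m,l,B,b]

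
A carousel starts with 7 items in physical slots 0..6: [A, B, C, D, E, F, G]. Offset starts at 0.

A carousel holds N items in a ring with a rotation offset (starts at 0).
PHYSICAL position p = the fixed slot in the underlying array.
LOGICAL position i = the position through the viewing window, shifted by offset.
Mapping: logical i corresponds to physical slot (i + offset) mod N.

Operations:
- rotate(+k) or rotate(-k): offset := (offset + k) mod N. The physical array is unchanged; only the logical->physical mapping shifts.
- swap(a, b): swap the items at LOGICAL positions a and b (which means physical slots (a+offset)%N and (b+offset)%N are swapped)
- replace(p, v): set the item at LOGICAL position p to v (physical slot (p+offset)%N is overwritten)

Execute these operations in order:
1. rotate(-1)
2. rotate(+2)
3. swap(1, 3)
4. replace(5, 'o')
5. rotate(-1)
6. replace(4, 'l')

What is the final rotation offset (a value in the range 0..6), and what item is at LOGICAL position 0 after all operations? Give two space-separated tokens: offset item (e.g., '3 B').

After op 1 (rotate(-1)): offset=6, physical=[A,B,C,D,E,F,G], logical=[G,A,B,C,D,E,F]
After op 2 (rotate(+2)): offset=1, physical=[A,B,C,D,E,F,G], logical=[B,C,D,E,F,G,A]
After op 3 (swap(1, 3)): offset=1, physical=[A,B,E,D,C,F,G], logical=[B,E,D,C,F,G,A]
After op 4 (replace(5, 'o')): offset=1, physical=[A,B,E,D,C,F,o], logical=[B,E,D,C,F,o,A]
After op 5 (rotate(-1)): offset=0, physical=[A,B,E,D,C,F,o], logical=[A,B,E,D,C,F,o]
After op 6 (replace(4, 'l')): offset=0, physical=[A,B,E,D,l,F,o], logical=[A,B,E,D,l,F,o]

Answer: 0 A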